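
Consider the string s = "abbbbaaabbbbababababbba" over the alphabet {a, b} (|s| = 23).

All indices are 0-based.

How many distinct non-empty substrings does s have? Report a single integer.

206

rank | idx | suffix
   0 |  22 | a
   1 |   5 | aaabbbbababababbba
   2 |   6 | aabbbbababababbba
   3 |  12 | ababababbba
   4 |  14 | abababbba
   5 |  16 | ababbba
   6 |  18 | abbba
   7 |   0 | abbbbaaabbbbababababbba
   8 |   7 | abbbbababababbba
   9 |  21 | ba
  10 |   4 | baaabbbbababababbba
  11 |  11 | bababababbba
  12 |  13 | babababbba
  13 |  15 | bababbba
  14 |  17 | babbba
  15 |  20 | bba
  16 |   3 | bbaaabbbbababababbba
  17 |  10 | bbababababbba
  18 |  19 | bbba
  19 |   2 | bbbaaabbbbababababbba
  20 |   9 | bbbababababbba
  21 |   1 | bbbbaaabbbbababababbba
  22 |   8 | bbbbababababbba

SA = [22, 5, 6, 12, 14, 16, 18, 0, 7, 21, 4, 11, 13, 15, 17, 20, 3, 10, 19, 2, 9, 1, 8]
[i] adj suffixes → lcp
  [1] 22/5 → 1 ('a')
  [2] 5/6 → 2 ('aa')
  [3] 6/12 → 1 ('a')
  [4] 12/14 → 6 ('ababab')
  [5] 14/16 → 4 ('abab')
  [6] 16/18 → 2 ('ab')
  [7] 18/0 → 4 ('abbb')
  [8] 0/7 → 6 ('abbbba')
  [9] 7/21 → 0 ('')
  [10] 21/4 → 2 ('ba')
  [11] 4/11 → 2 ('ba')
  [12] 11/13 → 7 ('bababab')
  [13] 13/15 → 5 ('babab')
  [14] 15/17 → 3 ('bab')
  [15] 17/20 → 1 ('b')
  [16] 20/3 → 3 ('bba')
  [17] 3/10 → 3 ('bba')
  [18] 10/19 → 2 ('bb')
  [19] 19/2 → 4 ('bbba')
  [20] 2/9 → 4 ('bbba')
  [21] 9/1 → 3 ('bbb')
  [22] 1/8 → 5 ('bbbba')

n(n+1)/2 = 23·24/2 = 276
Σ LCP = 0 + 1 + 2 + 1 + 6 + 4 + 2 + 4 + 6 + 0 + 2 + 2 + 7 + 5 + 3 + 1 + 3 + 3 + 2 + 4 + 4 + 3 + 5 = 70
distinct = 276 − 70 = 206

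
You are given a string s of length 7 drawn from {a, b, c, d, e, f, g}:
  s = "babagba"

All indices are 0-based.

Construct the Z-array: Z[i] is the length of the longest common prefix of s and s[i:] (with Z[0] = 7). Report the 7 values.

Z[0]=7
i=1: fresh scan; Z[1]=0
i=2: fresh scan; Z[2]=2 scan→box=[2,4)
i=3: min(r-i=1, Z[1]=0)=0; Z[3]=0
i=4: fresh scan; Z[4]=0
i=5: fresh scan; Z[5]=2 scan→box=[5,7)
i=6: min(r-i=1, Z[1]=0)=0; Z[6]=0

[7, 0, 2, 0, 0, 2, 0]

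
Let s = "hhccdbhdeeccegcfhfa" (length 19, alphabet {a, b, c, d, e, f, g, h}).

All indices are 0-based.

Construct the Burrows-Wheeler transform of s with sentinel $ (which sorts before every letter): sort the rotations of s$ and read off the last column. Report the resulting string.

afdheccgchedchcehbf$

rank  rotation              last
    0  $hhccdbhdeeccegcfhfa  a
    1  a$hhccdbhdeeccegcfhf  f
    2  bhdeeccegcfhfa$hhccd  d
    3  ccdbhdeeccegcfhfa$hh  h
    4  ccegcfhfa$hhccdbhdee  e
    5  cdbhdeeccegcfhfa$hhc  c
    6  cegcfhfa$hhccdbhdeec  c
    7  cfhfa$hhccdbhdeecceg  g
    8  dbhdeeccegcfhfa$hhcc  c
    9  deeccegcfhfa$hhccdbh  h
   10  eccegcfhfa$hhccdbhde  e
   11  eeccegcfhfa$hhccdbhd  d
   12  egcfhfa$hhccdbhdeecc  c
   13  fa$hhccdbhdeeccegcfh  h
   14  fhfa$hhccdbhdeeccegc  c
   15  gcfhfa$hhccdbhdeecce  e
   16  hccdbhdeeccegcfhfa$h  h
   17  hdeeccegcfhfa$hhccdb  b
   18  hfa$hhccdbhdeeccegcf  f
   19  hhccdbhdeeccegcfhfa$  $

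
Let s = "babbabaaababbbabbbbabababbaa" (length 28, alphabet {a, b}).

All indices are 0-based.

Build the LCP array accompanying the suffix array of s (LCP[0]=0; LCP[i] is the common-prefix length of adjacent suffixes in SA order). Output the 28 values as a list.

sorted suffixes:
  #0 SA[0]=27  'a'
  #1 SA[1]=26  'aa'
  #2 SA[2]=6  'aaababbbabbbbabababbaa'
  #3 SA[3]=7  'aababbbabbbbabababbaa'
  #4 SA[4]=4  'abaaababbbabbbbabababbaa'
  #5 SA[5]=19  'abababbaa'
  #6 SA[6]=21  'ababbaa'
  #7 SA[7]=8  'ababbbabbbbabababbaa'
  #8 SA[8]=23  'abbaa'
  #9 SA[9]=1  'abbabaaababbbabbbbabababbaa'
  #10 SA[10]=10  'abbbabbbbabababbaa'
  #11 SA[11]=14  'abbbbabababbaa'
  #12 SA[12]=25  'baa'
  #13 SA[13]=5  'baaababbbabbbbabababbaa'
  #14 SA[14]=3  'babaaababbbabbbbabababbaa'
  #15 SA[15]=18  'babababbaa'
  #16 SA[16]=20  'bababbaa'
  #17 SA[17]=22  'babbaa'
  #18 SA[18]=0  'babbabaaababbbabbbbabababbaa'
  #19 SA[19]=9  'babbbabbbbabababbaa'
  #20 SA[20]=13  'babbbbabababbaa'
  #21 SA[21]=24  'bbaa'
  #22 SA[22]=2  'bbabaaababbbabbbbabababbaa'
  #23 SA[23]=17  'bbabababbaa'
  #24 SA[24]=12  'bbabbbbabababbaa'
  #25 SA[25]=16  'bbbabababbaa'
  #26 SA[26]=11  'bbbabbbbabababbaa'
  #27 SA[27]=15  'bbbbabababbaa'

SA = [27, 26, 6, 7, 4, 19, 21, 8, 23, 1, 10, 14, 25, 5, 3, 18, 20, 22, 0, 9, 13, 24, 2, 17, 12, 16, 11, 15]
rank  pair      lcp
   1  s[27:],s[26:]  1  'a'
   2  s[26:],s[6:]  2  'aa'
   3  s[6:],s[7:]  2  'aa'
   4  s[7:],s[4:]  1  'a'
   5  s[4:],s[19:]  3  'aba'
   6  s[19:],s[21:]  4  'abab'
   7  s[21:],s[8:]  5  'ababb'
   8  s[8:],s[23:]  2  'ab'
   9  s[23:],s[1:]  4  'abba'
  10  s[1:],s[10:]  3  'abb'
  11  s[10:],s[14:]  4  'abbb'
  12  s[14:],s[25:]  0  ''
  13  s[25:],s[5:]  3  'baa'
  14  s[5:],s[3:]  2  'ba'
  15  s[3:],s[18:]  4  'baba'
  16  s[18:],s[20:]  5  'babab'
  17  s[20:],s[22:]  3  'bab'
  18  s[22:],s[0:]  5  'babba'
  19  s[0:],s[9:]  4  'babb'
  20  s[9:],s[13:]  5  'babbb'
  21  s[13:],s[24:]  1  'b'
  22  s[24:],s[2:]  3  'bba'
  23  s[2:],s[17:]  5  'bbaba'
  24  s[17:],s[12:]  4  'bbab'
  25  s[12:],s[16:]  2  'bb'
  26  s[16:],s[11:]  5  'bbbab'
  27  s[11:],s[15:]  3  'bbb'

[0, 1, 2, 2, 1, 3, 4, 5, 2, 4, 3, 4, 0, 3, 2, 4, 5, 3, 5, 4, 5, 1, 3, 5, 4, 2, 5, 3]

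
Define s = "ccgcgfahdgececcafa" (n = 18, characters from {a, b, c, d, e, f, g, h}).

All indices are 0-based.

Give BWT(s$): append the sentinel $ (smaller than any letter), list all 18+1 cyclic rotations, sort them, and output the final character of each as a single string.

afcfce$ecghcgagcdca

rank  rotation             last
    0  $ccgcgfahdgececcafa  a
    1  a$ccgcgfahdgececcaf  f
    2  afa$ccgcgfahdgececc  c
    3  ahdgececcafa$ccgcgf  f
    4  cafa$ccgcgfahdgecec  c
    5  ccafa$ccgcgfahdgece  e
    6  ccgcgfahdgececcafa$  $
    7  ceccafa$ccgcgfahdge  e
    8  cgcgfahdgececcafa$c  c
    9  cgfahdgececcafa$ccg  g
   10  dgececcafa$ccgcgfah  h
   11  eccafa$ccgcgfahdgec  c
   12  ececcafa$ccgcgfahdg  g
   13  fa$ccgcgfahdgececca  a
   14  fahdgececcafa$ccgcg  g
   15  gcgfahdgececcafa$cc  c
   16  gececcafa$ccgcgfahd  d
   17  gfahdgececcafa$ccgc  c
   18  hdgececcafa$ccgcgfa  a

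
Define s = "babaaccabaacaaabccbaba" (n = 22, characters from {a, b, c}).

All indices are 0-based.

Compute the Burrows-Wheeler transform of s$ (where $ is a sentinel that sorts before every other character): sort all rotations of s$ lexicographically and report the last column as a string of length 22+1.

rank  rotation                 last
    0  $babaaccabaacaaabccbaba  a
    1  a$babaaccabaacaaabccbab  b
    2  aaabccbaba$babaaccabaac  c
    3  aabccbaba$babaaccabaaca  a
    4  aacaaabccbaba$babaaccab  b
    5  aaccabaacaaabccbaba$bab  b
    6  aba$babaaccabaacaaabccb  b
    7  abaacaaabccbaba$babaacc  c
    8  abaaccabaacaaabccbaba$b  b
    9  abccbaba$babaaccabaacaa  a
   10  acaaabccbaba$babaaccaba  a
   11  accabaacaaabccbaba$baba  a
   12  ba$babaaccabaacaaabccba  a
   13  baacaaabccbaba$babaacca  a
   14  baaccabaacaaabccbaba$ba  a
   15  baba$babaaccabaacaaabcc  c
   16  babaaccabaacaaabccbaba$  $
   17  bccbaba$babaaccabaacaaa  a
   18  caaabccbaba$babaaccabaa  a
   19  cabaacaaabccbaba$babaac  c
   20  cbaba$babaaccabaacaaabc  c
   21  ccabaacaaabccbaba$babaa  a
   22  ccbaba$babaaccabaacaaab  b

abcabbbcbaaaaaac$aaccab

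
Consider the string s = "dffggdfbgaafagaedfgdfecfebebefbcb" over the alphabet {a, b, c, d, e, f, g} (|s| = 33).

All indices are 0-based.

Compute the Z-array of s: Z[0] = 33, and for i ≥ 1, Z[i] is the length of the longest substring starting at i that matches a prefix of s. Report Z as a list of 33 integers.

Z[0]=33
i=1: outside box; Z[1]=0
i=2: outside box; Z[2]=0
i=3: outside box; Z[3]=0
i=4: outside box; Z[4]=0
i=5: outside box; Z[5]=2 extend→box=[5,7)
i=6: min(r-i=1, Z[1]=0)=0; Z[6]=0
i=7: outside box; Z[7]=0
i=8: outside box; Z[8]=0
i=9: outside box; Z[9]=0
i=10: outside box; Z[10]=0
i=11: outside box; Z[11]=0
i=12: outside box; Z[12]=0
i=13: outside box; Z[13]=0
i=14: outside box; Z[14]=0
i=15: outside box; Z[15]=0
i=16: outside box; Z[16]=2 extend→box=[16,18)
i=17: min(r-i=1, Z[1]=0)=0; Z[17]=0
i=18: outside box; Z[18]=0
i=19: outside box; Z[19]=2 extend→box=[19,21)
i=20: min(r-i=1, Z[1]=0)=0; Z[20]=0
i=21: outside box; Z[21]=0
i=22: outside box; Z[22]=0
i=23: outside box; Z[23]=0
i=24: outside box; Z[24]=0
i=25: outside box; Z[25]=0
i=26: outside box; Z[26]=0
i=27: outside box; Z[27]=0
i=28: outside box; Z[28]=0
i=29: outside box; Z[29]=0
i=30: outside box; Z[30]=0
i=31: outside box; Z[31]=0
i=32: outside box; Z[32]=0

[33, 0, 0, 0, 0, 2, 0, 0, 0, 0, 0, 0, 0, 0, 0, 0, 2, 0, 0, 2, 0, 0, 0, 0, 0, 0, 0, 0, 0, 0, 0, 0, 0]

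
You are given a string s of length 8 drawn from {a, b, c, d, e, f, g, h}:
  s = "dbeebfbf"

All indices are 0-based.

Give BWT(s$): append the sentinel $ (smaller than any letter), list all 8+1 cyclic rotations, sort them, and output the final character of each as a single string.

fdfe$ebbb

rank  rotation   last
    0  $dbeebfbf  f
    1  beebfbf$d  d
    2  bf$dbeebf  f
    3  bfbf$dbee  e
    4  dbeebfbf$  $
    5  ebfbf$dbe  e
    6  eebfbf$db  b
    7  f$dbeebfb  b
    8  fbf$dbeeb  b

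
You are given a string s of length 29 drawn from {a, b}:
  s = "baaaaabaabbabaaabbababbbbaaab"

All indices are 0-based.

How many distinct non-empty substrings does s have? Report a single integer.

rank | idx | suffix
   0 |   1 | aaaaabaabbabaaabbababbbbaaab
   1 |   2 | aaaabaabbabaaabbababbbbaaab
   2 |  25 | aaab
   3 |   3 | aaabaabbabaaabbababbbbaaab
   4 |  13 | aaabbababbbbaaab
   5 |  26 | aab
   6 |   4 | aabaabbabaaabbababbbbaaab
   7 |   7 | aabbabaaabbababbbbaaab
   8 |  14 | aabbababbbbaaab
   9 |  27 | ab
  10 |  11 | abaaabbababbbbaaab
  11 |   5 | abaabbabaaabbababbbbaaab
  12 |  18 | ababbbbaaab
  13 |   8 | abbabaaabbababbbbaaab
  14 |  15 | abbababbbbaaab
  15 |  20 | abbbbaaab
  16 |  28 | b
  17 |   0 | baaaaabaabbabaaabbababbbbaaab
  18 |  24 | baaab
  19 |  12 | baaabbababbbbaaab
  20 |   6 | baabbabaaabbababbbbaaab
  21 |  10 | babaaabbababbbbaaab
  22 |  17 | bababbbbaaab
  23 |  19 | babbbbaaab
  24 |  23 | bbaaab
  25 |   9 | bbabaaabbababbbbaaab
  26 |  16 | bbababbbbaaab
  27 |  22 | bbbaaab
  28 |  21 | bbbbaaab

SA = [1, 2, 25, 3, 13, 26, 4, 7, 14, 27, 11, 5, 18, 8, 15, 20, 28, 0, 24, 12, 6, 10, 17, 19, 23, 9, 16, 22, 21]
rank  pair      lcp
   1  s[1:],s[2:]  4  'aaaa'
   2  s[2:],s[25:]  3  'aaa'
   3  s[25:],s[3:]  4  'aaab'
   4  s[3:],s[13:]  4  'aaab'
   5  s[13:],s[26:]  2  'aa'
   6  s[26:],s[4:]  3  'aab'
   7  s[4:],s[7:]  3  'aab'
   8  s[7:],s[14:]  7  'aabbaba'
   9  s[14:],s[27:]  1  'a'
  10  s[27:],s[11:]  2  'ab'
  11  s[11:],s[5:]  4  'abaa'
  12  s[5:],s[18:]  3  'aba'
  13  s[18:],s[8:]  2  'ab'
  14  s[8:],s[15:]  6  'abbaba'
  15  s[15:],s[20:]  3  'abb'
  16  s[20:],s[28:]  0  ''
  17  s[28:],s[0:]  1  'b'
  18  s[0:],s[24:]  4  'baaa'
  19  s[24:],s[12:]  5  'baaab'
  20  s[12:],s[6:]  3  'baa'
  21  s[6:],s[10:]  2  'ba'
  22  s[10:],s[17:]  4  'baba'
  23  s[17:],s[19:]  3  'bab'
  24  s[19:],s[23:]  1  'b'
  25  s[23:],s[9:]  3  'bba'
  26  s[9:],s[16:]  5  'bbaba'
  27  s[16:],s[22:]  2  'bb'
  28  s[22:],s[21:]  3  'bbb'

n(n+1)/2 = 29·30/2 = 435
Σ LCP = 0 + 4 + 3 + 4 + 4 + 2 + 3 + 3 + 7 + 1 + 2 + 4 + 3 + 2 + 6 + 3 + 0 + 1 + 4 + 5 + 3 + 2 + 4 + 3 + 1 + 3 + 5 + 2 + 3 = 87
distinct = 435 − 87 = 348

348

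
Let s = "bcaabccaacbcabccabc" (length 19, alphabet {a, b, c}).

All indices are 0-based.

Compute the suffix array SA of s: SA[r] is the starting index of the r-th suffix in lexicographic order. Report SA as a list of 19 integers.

rank | idx | suffix
   0 |   2 | aabccaacbcabccabc
   1 |   7 | aacbcabccabc
   2 |  16 | abc
   3 |   3 | abccaacbcabccabc
   4 |  12 | abccabc
   5 |   8 | acbcabccabc
   6 |  17 | bc
   7 |   0 | bcaabccaacbcabccabc
   8 |  10 | bcabccabc
   9 |   4 | bccaacbcabccabc
  10 |  13 | bccabc
  11 |  18 | c
  12 |   1 | caabccaacbcabccabc
  13 |   6 | caacbcabccabc
  14 |  15 | cabc
  15 |  11 | cabccabc
  16 |   9 | cbcabccabc
  17 |   5 | ccaacbcabccabc
  18 |  14 | ccabc

[2, 7, 16, 3, 12, 8, 17, 0, 10, 4, 13, 18, 1, 6, 15, 11, 9, 5, 14]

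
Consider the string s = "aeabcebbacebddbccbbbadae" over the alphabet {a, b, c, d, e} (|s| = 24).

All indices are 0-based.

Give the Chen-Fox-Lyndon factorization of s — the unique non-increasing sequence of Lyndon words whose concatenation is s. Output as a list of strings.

emit factor 1: 'ae' (i=0, period=2)
emit factor 2: 'abcebbacebddbccbbbadae' (i=2, period=22)

["ae", "abcebbacebddbccbbbadae"]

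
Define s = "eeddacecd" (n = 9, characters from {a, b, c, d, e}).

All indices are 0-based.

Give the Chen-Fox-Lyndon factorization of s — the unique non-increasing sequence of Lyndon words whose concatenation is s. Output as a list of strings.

emit factor 1: 'e' (i=0, period=1)
emit factor 2: 'e' (i=1, period=1)
emit factor 3: 'd' (i=2, period=1)
emit factor 4: 'd' (i=3, period=1)
emit factor 5: 'acecd' (i=4, period=5)

["e", "e", "d", "d", "acecd"]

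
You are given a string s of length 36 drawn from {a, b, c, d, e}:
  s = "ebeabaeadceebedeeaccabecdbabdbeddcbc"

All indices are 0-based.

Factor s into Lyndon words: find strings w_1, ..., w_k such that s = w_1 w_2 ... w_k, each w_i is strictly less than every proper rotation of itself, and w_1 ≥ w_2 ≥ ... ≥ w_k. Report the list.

["e", "be", "abaeadceebedeeaccabecdbabdbeddcbc"]

emit factor 1: 'e' (i=0, period=1)
emit factor 2: 'be' (i=1, period=2)
emit factor 3: 'abaeadceebedeeaccabecdbabdbeddcbc' (i=3, period=33)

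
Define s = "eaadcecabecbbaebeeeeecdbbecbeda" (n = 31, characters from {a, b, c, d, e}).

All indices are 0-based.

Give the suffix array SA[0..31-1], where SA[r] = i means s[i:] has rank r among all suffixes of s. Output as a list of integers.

[30, 1, 7, 2, 13, 12, 11, 23, 8, 24, 27, 15, 6, 10, 26, 21, 4, 29, 22, 3, 0, 14, 5, 9, 25, 20, 28, 19, 18, 17, 16]

rank | idx | suffix
   0 |  30 | a
   1 |   1 | aadcecabecbbaebeeeeecdbbecbeda
   2 |   7 | abecbbaebeeeeecdbbecbeda
   3 |   2 | adcecabecbbaebeeeeecdbbecbeda
   4 |  13 | aebeeeeecdbbecbeda
   5 |  12 | baebeeeeecdbbecbeda
   6 |  11 | bbaebeeeeecdbbecbeda
   7 |  23 | bbecbeda
   8 |   8 | becbbaebeeeeecdbbecbeda
   9 |  24 | becbeda
  10 |  27 | beda
  11 |  15 | beeeeecdbbecbeda
  12 |   6 | cabecbbaebeeeeecdbbecbeda
  13 |  10 | cbbaebeeeeecdbbecbeda
  14 |  26 | cbeda
  15 |  21 | cdbbecbeda
  16 |   4 | cecabecbbaebeeeeecdbbecbeda
  17 |  29 | da
  18 |  22 | dbbecbeda
  19 |   3 | dcecabecbbaebeeeeecdbbecbeda
  20 |   0 | eaadcecabecbbaebeeeeecdbbecbeda
  21 |  14 | ebeeeeecdbbecbeda
  22 |   5 | ecabecbbaebeeeeecdbbecbeda
  23 |   9 | ecbbaebeeeeecdbbecbeda
  24 |  25 | ecbeda
  25 |  20 | ecdbbecbeda
  26 |  28 | eda
  27 |  19 | eecdbbecbeda
  28 |  18 | eeecdbbecbeda
  29 |  17 | eeeecdbbecbeda
  30 |  16 | eeeeecdbbecbeda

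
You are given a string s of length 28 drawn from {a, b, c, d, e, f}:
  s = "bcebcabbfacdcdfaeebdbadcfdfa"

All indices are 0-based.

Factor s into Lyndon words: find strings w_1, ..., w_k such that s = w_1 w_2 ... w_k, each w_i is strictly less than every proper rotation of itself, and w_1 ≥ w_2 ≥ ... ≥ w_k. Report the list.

emit factor 1: 'bce' (i=0, period=3)
emit factor 2: 'bc' (i=3, period=2)
emit factor 3: 'abbfacdcdfaeebdbadcfdf' (i=5, period=22)
emit factor 4: 'a' (i=27, period=1)

["bce", "bc", "abbfacdcdfaeebdbadcfdf", "a"]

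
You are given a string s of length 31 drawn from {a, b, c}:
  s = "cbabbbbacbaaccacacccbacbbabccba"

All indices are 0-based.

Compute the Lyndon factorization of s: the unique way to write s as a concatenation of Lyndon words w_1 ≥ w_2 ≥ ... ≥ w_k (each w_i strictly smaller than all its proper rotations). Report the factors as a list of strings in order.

["c", "b", "abbbbacb", "aaccacacccbacbbabccb", "a"]

emit factor 1: 'c' (i=0, period=1)
emit factor 2: 'b' (i=1, period=1)
emit factor 3: 'abbbbacb' (i=2, period=8)
emit factor 4: 'aaccacacccbacbbabccb' (i=10, period=20)
emit factor 5: 'a' (i=30, period=1)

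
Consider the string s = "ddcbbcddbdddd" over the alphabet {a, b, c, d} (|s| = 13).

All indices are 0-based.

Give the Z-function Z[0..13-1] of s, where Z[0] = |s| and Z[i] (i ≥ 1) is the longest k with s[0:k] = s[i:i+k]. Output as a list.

[13, 1, 0, 0, 0, 0, 2, 1, 0, 2, 2, 2, 1]

Z[0]=13
i=1: fresh scan; Z[1]=1 scan→box=[1,2)
i=2: fresh scan; Z[2]=0
i=3: fresh scan; Z[3]=0
i=4: fresh scan; Z[4]=0
i=5: fresh scan; Z[5]=0
i=6: fresh scan; Z[6]=2 scan→box=[6,8)
i=7: min(r-i=1, Z[1]=1)=1; Z[7]=1
i=8: fresh scan; Z[8]=0
i=9: fresh scan; Z[9]=2 scan→box=[9,11)
i=10: min(r-i=1, Z[1]=1)=1; Z[10]=2 scan→box=[10,12)
i=11: min(r-i=1, Z[1]=1)=1; Z[11]=2 scan→box=[11,13)
i=12: min(r-i=1, Z[1]=1)=1; Z[12]=1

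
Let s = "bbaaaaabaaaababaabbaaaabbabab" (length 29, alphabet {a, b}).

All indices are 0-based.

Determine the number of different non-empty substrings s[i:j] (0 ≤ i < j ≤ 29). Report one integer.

340

rank | idx | suffix
   0 |   2 | aaaaabaaaababaabbaaaabbabab
   1 |   3 | aaaabaaaababaabbaaaabbabab
   2 |   8 | aaaababaabbaaaabbabab
   3 |  19 | aaaabbabab
   4 |   4 | aaabaaaababaabbaaaabbabab
   5 |   9 | aaababaabbaaaabbabab
   6 |  20 | aaabbabab
   7 |   5 | aabaaaababaabbaaaabbabab
   8 |  10 | aababaabbaaaabbabab
   9 |  15 | aabbaaaabbabab
  10 |  21 | aabbabab
  11 |  27 | ab
  12 |   6 | abaaaababaabbaaaabbabab
  13 |  13 | abaabbaaaabbabab
  14 |  25 | abab
  15 |  11 | ababaabbaaaabbabab
  16 |  16 | abbaaaabbabab
  17 |  22 | abbabab
  18 |  28 | b
  19 |   1 | baaaaabaaaababaabbaaaabbabab
  20 |   7 | baaaababaabbaaaabbabab
  21 |  18 | baaaabbabab
  22 |  14 | baabbaaaabbabab
  23 |  26 | bab
  24 |  12 | babaabbaaaabbabab
  25 |  24 | babab
  26 |   0 | bbaaaaabaaaababaabbaaaabbabab
  27 |  17 | bbaaaabbabab
  28 |  23 | bbabab

SA = [2, 3, 8, 19, 4, 9, 20, 5, 10, 15, 21, 27, 6, 13, 25, 11, 16, 22, 28, 1, 7, 18, 14, 26, 12, 24, 0, 17, 23]
[i] adj suffixes → lcp
  [1] 2/3 → 4 ('aaaa')
  [2] 3/8 → 6 ('aaaaba')
  [3] 8/19 → 5 ('aaaab')
  [4] 19/4 → 3 ('aaa')
  [5] 4/9 → 5 ('aaaba')
  [6] 9/20 → 4 ('aaab')
  [7] 20/5 → 2 ('aa')
  [8] 5/10 → 4 ('aaba')
  [9] 10/15 → 3 ('aab')
  [10] 15/21 → 5 ('aabba')
  [11] 21/27 → 1 ('a')
  [12] 27/6 → 2 ('ab')
  [13] 6/13 → 4 ('abaa')
  [14] 13/25 → 3 ('aba')
  [15] 25/11 → 4 ('abab')
  [16] 11/16 → 2 ('ab')
  [17] 16/22 → 4 ('abba')
  [18] 22/28 → 0 ('')
  [19] 28/1 → 1 ('b')
  [20] 1/7 → 5 ('baaaa')
  [21] 7/18 → 6 ('baaaab')
  [22] 18/14 → 3 ('baa')
  [23] 14/26 → 2 ('ba')
  [24] 26/12 → 3 ('bab')
  [25] 12/24 → 4 ('baba')
  [26] 24/0 → 1 ('b')
  [27] 0/17 → 6 ('bbaaaa')
  [28] 17/23 → 3 ('bba')

n(n+1)/2 = 29·30/2 = 435
Σ LCP = 0 + 4 + 6 + 5 + 3 + 5 + 4 + 2 + 4 + 3 + 5 + 1 + 2 + 4 + 3 + 4 + 2 + 4 + 0 + 1 + 5 + 6 + 3 + 2 + 3 + 4 + 1 + 6 + 3 = 95
distinct = 435 − 95 = 340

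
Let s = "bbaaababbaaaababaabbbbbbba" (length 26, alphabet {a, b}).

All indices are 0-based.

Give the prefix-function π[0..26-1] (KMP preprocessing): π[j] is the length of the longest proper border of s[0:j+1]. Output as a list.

π[0] = 0
j=1 s[j]='b': π[1]=1 (border 'b')
j=2 s[j]='a': k: 1→0; π[2]=0 (border '')
j=3 s[j]='a': π[3]=0 (border '')
j=4 s[j]='a': π[4]=0 (border '')
j=5 s[j]='b': π[5]=1 (border 'b')
j=6 s[j]='a': k: 1→0; π[6]=0 (border '')
j=7 s[j]='b': π[7]=1 (border 'b')
j=8 s[j]='b': π[8]=2 (border 'bb')
j=9 s[j]='a': π[9]=3 (border 'bba')
j=10 s[j]='a': π[10]=4 (border 'bbaa')
j=11 s[j]='a': π[11]=5 (border 'bbaaa')
j=12 s[j]='a': k: 5→0; π[12]=0 (border '')
j=13 s[j]='b': π[13]=1 (border 'b')
j=14 s[j]='a': k: 1→0; π[14]=0 (border '')
j=15 s[j]='b': π[15]=1 (border 'b')
j=16 s[j]='a': k: 1→0; π[16]=0 (border '')
j=17 s[j]='a': π[17]=0 (border '')
j=18 s[j]='b': π[18]=1 (border 'b')
j=19 s[j]='b': π[19]=2 (border 'bb')
j=20 s[j]='b': k: 2→1; π[20]=2 (border 'bb')
j=21 s[j]='b': k: 2→1; π[21]=2 (border 'bb')
j=22 s[j]='b': k: 2→1; π[22]=2 (border 'bb')
j=23 s[j]='b': k: 2→1; π[23]=2 (border 'bb')
j=24 s[j]='b': k: 2→1; π[24]=2 (border 'bb')
j=25 s[j]='a': π[25]=3 (border 'bba')

[0, 1, 0, 0, 0, 1, 0, 1, 2, 3, 4, 5, 0, 1, 0, 1, 0, 0, 1, 2, 2, 2, 2, 2, 2, 3]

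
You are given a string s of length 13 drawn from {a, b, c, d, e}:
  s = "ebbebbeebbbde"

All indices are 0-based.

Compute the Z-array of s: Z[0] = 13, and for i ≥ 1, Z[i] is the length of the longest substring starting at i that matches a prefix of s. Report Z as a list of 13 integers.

Z[0]=13
i=1: i≥r, start 0; Z[1]=0
i=2: i≥r, start 0; Z[2]=0
i=3: i≥r, start 0; Z[3]=4 grow→box=[3,7)
i=4: min(r-i=3, Z[1]=0)=0; Z[4]=0
i=5: min(r-i=2, Z[2]=0)=0; Z[5]=0
i=6: min(r-i=1, Z[3]=4)=1; Z[6]=1
i=7: i≥r, start 0; Z[7]=3 grow→box=[7,10)
i=8: min(r-i=2, Z[1]=0)=0; Z[8]=0
i=9: min(r-i=1, Z[2]=0)=0; Z[9]=0
i=10: i≥r, start 0; Z[10]=0
i=11: i≥r, start 0; Z[11]=0
i=12: i≥r, start 0; Z[12]=1 grow→box=[12,13)

[13, 0, 0, 4, 0, 0, 1, 3, 0, 0, 0, 0, 1]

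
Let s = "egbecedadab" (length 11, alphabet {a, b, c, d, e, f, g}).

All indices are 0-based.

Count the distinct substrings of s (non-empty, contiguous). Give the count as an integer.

sorted suffixes:
  #0 SA[0]=9  'ab'
  #1 SA[1]=7  'adab'
  #2 SA[2]=10  'b'
  #3 SA[3]=2  'becedadab'
  #4 SA[4]=4  'cedadab'
  #5 SA[5]=8  'dab'
  #6 SA[6]=6  'dadab'
  #7 SA[7]=3  'ecedadab'
  #8 SA[8]=5  'edadab'
  #9 SA[9]=0  'egbecedadab'
  #10 SA[10]=1  'gbecedadab'

SA = [9, 7, 10, 2, 4, 8, 6, 3, 5, 0, 1]
i: (SA[i-1],SA[i]) lcp shared
  1: (9,7) 1 'a'
  2: (7,10) 0 ''
  3: (10,2) 1 'b'
  4: (2,4) 0 ''
  5: (4,8) 0 ''
  6: (8,6) 2 'da'
  7: (6,3) 0 ''
  8: (3,5) 1 'e'
  9: (5,0) 1 'e'
  10: (0,1) 0 ''

n(n+1)/2 = 11·12/2 = 66
Σ LCP = 0 + 1 + 0 + 1 + 0 + 0 + 2 + 0 + 1 + 1 + 0 = 6
distinct = 66 − 6 = 60

60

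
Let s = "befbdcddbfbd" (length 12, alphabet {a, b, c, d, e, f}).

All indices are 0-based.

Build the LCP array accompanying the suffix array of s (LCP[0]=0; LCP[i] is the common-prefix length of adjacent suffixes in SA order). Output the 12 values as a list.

[0, 2, 1, 1, 0, 0, 1, 1, 1, 0, 0, 3]

rank | idx | suffix
   0 |  10 | bd
   1 |   3 | bdcddbfbd
   2 |   0 | befbdcddbfbd
   3 |   8 | bfbd
   4 |   5 | cddbfbd
   5 |  11 | d
   6 |   7 | dbfbd
   7 |   4 | dcddbfbd
   8 |   6 | ddbfbd
   9 |   1 | efbdcddbfbd
  10 |   9 | fbd
  11 |   2 | fbdcddbfbd

SA = [10, 3, 0, 8, 5, 11, 7, 4, 6, 1, 9, 2]
[i] adj suffixes → lcp
  [1] 10/3 → 2 ('bd')
  [2] 3/0 → 1 ('b')
  [3] 0/8 → 1 ('b')
  [4] 8/5 → 0 ('')
  [5] 5/11 → 0 ('')
  [6] 11/7 → 1 ('d')
  [7] 7/4 → 1 ('d')
  [8] 4/6 → 1 ('d')
  [9] 6/1 → 0 ('')
  [10] 1/9 → 0 ('')
  [11] 9/2 → 3 ('fbd')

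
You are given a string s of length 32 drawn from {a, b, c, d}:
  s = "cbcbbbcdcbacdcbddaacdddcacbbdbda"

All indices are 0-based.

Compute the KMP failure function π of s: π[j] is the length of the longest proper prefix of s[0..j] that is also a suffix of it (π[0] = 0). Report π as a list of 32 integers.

[0, 0, 1, 2, 0, 0, 1, 0, 1, 2, 0, 1, 0, 1, 2, 0, 0, 0, 0, 1, 0, 0, 0, 1, 0, 1, 2, 0, 0, 0, 0, 0]

π[0] = 0
j=1 s[j]='b': π[1]=0 (border '')
j=2 s[j]='c': π[2]=1 (border 'c')
j=3 s[j]='b': π[3]=2 (border 'cb')
j=4 s[j]='b': k: 2→0; π[4]=0 (border '')
j=5 s[j]='b': π[5]=0 (border '')
j=6 s[j]='c': π[6]=1 (border 'c')
j=7 s[j]='d': k: 1→0; π[7]=0 (border '')
j=8 s[j]='c': π[8]=1 (border 'c')
j=9 s[j]='b': π[9]=2 (border 'cb')
j=10 s[j]='a': k: 2→0; π[10]=0 (border '')
j=11 s[j]='c': π[11]=1 (border 'c')
j=12 s[j]='d': k: 1→0; π[12]=0 (border '')
j=13 s[j]='c': π[13]=1 (border 'c')
j=14 s[j]='b': π[14]=2 (border 'cb')
j=15 s[j]='d': k: 2→0; π[15]=0 (border '')
j=16 s[j]='d': π[16]=0 (border '')
j=17 s[j]='a': π[17]=0 (border '')
j=18 s[j]='a': π[18]=0 (border '')
j=19 s[j]='c': π[19]=1 (border 'c')
j=20 s[j]='d': k: 1→0; π[20]=0 (border '')
j=21 s[j]='d': π[21]=0 (border '')
j=22 s[j]='d': π[22]=0 (border '')
j=23 s[j]='c': π[23]=1 (border 'c')
j=24 s[j]='a': k: 1→0; π[24]=0 (border '')
j=25 s[j]='c': π[25]=1 (border 'c')
j=26 s[j]='b': π[26]=2 (border 'cb')
j=27 s[j]='b': k: 2→0; π[27]=0 (border '')
j=28 s[j]='d': π[28]=0 (border '')
j=29 s[j]='b': π[29]=0 (border '')
j=30 s[j]='d': π[30]=0 (border '')
j=31 s[j]='a': π[31]=0 (border '')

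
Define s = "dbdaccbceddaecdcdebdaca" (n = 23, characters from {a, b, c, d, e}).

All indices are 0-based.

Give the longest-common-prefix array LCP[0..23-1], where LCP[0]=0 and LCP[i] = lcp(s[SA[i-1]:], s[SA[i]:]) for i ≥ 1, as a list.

rank→(start, suffix):
  0 → (22, 'a')
  1 → (20, 'aca')
  2 → (3, 'accbceddaecdcdebdaca')
  3 → (11, 'aecdcdebdaca')
  4 → (6, 'bceddaecdcdebdaca')
  5 → (18, 'bdaca')
  6 → (1, 'bdaccbceddaecdcdebdaca')
  7 → (21, 'ca')
  8 → (5, 'cbceddaecdcdebdaca')
  9 → (4, 'ccbceddaecdcdebdaca')
  10 → (13, 'cdcdebdaca')
  11 → (15, 'cdebdaca')
  12 → (7, 'ceddaecdcdebdaca')
  13 → (19, 'daca')
  14 → (2, 'daccbceddaecdcdebdaca')
  15 → (10, 'daecdcdebdaca')
  16 → (0, 'dbdaccbceddaecdcdebdaca')
  17 → (14, 'dcdebdaca')
  18 → (9, 'ddaecdcdebdaca')
  19 → (16, 'debdaca')
  20 → (17, 'ebdaca')
  21 → (12, 'ecdcdebdaca')
  22 → (8, 'eddaecdcdebdaca')

SA = [22, 20, 3, 11, 6, 18, 1, 21, 5, 4, 13, 15, 7, 19, 2, 10, 0, 14, 9, 16, 17, 12, 8]
rank  pair      lcp
   1  s[22:],s[20:]  1  'a'
   2  s[20:],s[3:]  2  'ac'
   3  s[3:],s[11:]  1  'a'
   4  s[11:],s[6:]  0  ''
   5  s[6:],s[18:]  1  'b'
   6  s[18:],s[1:]  4  'bdac'
   7  s[1:],s[21:]  0  ''
   8  s[21:],s[5:]  1  'c'
   9  s[5:],s[4:]  1  'c'
  10  s[4:],s[13:]  1  'c'
  11  s[13:],s[15:]  2  'cd'
  12  s[15:],s[7:]  1  'c'
  13  s[7:],s[19:]  0  ''
  14  s[19:],s[2:]  3  'dac'
  15  s[2:],s[10:]  2  'da'
  16  s[10:],s[0:]  1  'd'
  17  s[0:],s[14:]  1  'd'
  18  s[14:],s[9:]  1  'd'
  19  s[9:],s[16:]  1  'd'
  20  s[16:],s[17:]  0  ''
  21  s[17:],s[12:]  1  'e'
  22  s[12:],s[8:]  1  'e'

[0, 1, 2, 1, 0, 1, 4, 0, 1, 1, 1, 2, 1, 0, 3, 2, 1, 1, 1, 1, 0, 1, 1]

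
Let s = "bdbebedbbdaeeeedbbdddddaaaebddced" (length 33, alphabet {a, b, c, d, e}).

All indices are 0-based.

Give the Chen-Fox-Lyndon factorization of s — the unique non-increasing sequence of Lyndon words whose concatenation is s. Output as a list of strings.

["bdbebed", "bbd", "aeeeedbbddddd", "aaaebddced"]

emit factor 1: 'bdbebed' (i=0, period=7)
emit factor 2: 'bbd' (i=7, period=3)
emit factor 3: 'aeeeedbbddddd' (i=10, period=13)
emit factor 4: 'aaaebddced' (i=23, period=10)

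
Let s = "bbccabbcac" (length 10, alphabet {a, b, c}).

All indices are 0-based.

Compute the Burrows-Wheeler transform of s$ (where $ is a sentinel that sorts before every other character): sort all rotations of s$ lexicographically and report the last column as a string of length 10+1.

ccca$bbacbb

rank  rotation     last
    0  $bbccabbcac  c
    1  abbcac$bbcc  c
    2  ac$bbccabbc  c
    3  bbcac$bbcca  a
    4  bbccabbcac$  $
    5  bcac$bbccab  b
    6  bccabbcac$b  b
    7  c$bbccabbca  a
    8  cabbcac$bbc  c
    9  cac$bbccabb  b
   10  ccabbcac$bb  b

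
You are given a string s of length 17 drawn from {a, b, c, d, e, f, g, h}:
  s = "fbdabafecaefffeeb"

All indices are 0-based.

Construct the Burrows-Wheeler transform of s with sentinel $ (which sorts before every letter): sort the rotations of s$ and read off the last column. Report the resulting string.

rank  rotation            last
    0  $fbdabafecaefffeeb  b
    1  abafecaefffeeb$fbd  d
    2  aefffeeb$fbdabafec  c
    3  afecaefffeeb$fbdab  b
    4  b$fbdabafecaefffee  e
    5  bafecaefffeeb$fbda  a
    6  bdabafecaefffeeb$f  f
    7  caefffeeb$fbdabafe  e
    8  dabafecaefffeeb$fb  b
    9  eb$fbdabafecaefffe  e
   10  ecaefffeeb$fbdabaf  f
   11  eeb$fbdabafecaefff  f
   12  efffeeb$fbdabafeca  a
   13  fbdabafecaefffeeb$  $
   14  fecaefffeeb$fbdaba  a
   15  feeb$fbdabafecaeff  f
   16  ffeeb$fbdabafecaef  f
   17  fffeeb$fbdabafecae  e

bdcbeafebeffa$affe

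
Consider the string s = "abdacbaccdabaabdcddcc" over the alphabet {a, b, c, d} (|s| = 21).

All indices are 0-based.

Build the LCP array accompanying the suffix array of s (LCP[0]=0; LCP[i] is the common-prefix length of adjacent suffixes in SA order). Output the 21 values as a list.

sorted suffixes:
  #0 SA[0]=12  'aabdcddcc'
  #1 SA[1]=10  'abaabdcddcc'
  #2 SA[2]=0  'abdacbaccdabaabdcddcc'
  #3 SA[3]=13  'abdcddcc'
  #4 SA[4]=3  'acbaccdabaabdcddcc'
  #5 SA[5]=6  'accdabaabdcddcc'
  #6 SA[6]=11  'baabdcddcc'
  #7 SA[7]=5  'baccdabaabdcddcc'
  #8 SA[8]=1  'bdacbaccdabaabdcddcc'
  #9 SA[9]=14  'bdcddcc'
  #10 SA[10]=20  'c'
  #11 SA[11]=4  'cbaccdabaabdcddcc'
  #12 SA[12]=19  'cc'
  #13 SA[13]=7  'ccdabaabdcddcc'
  #14 SA[14]=8  'cdabaabdcddcc'
  #15 SA[15]=16  'cddcc'
  #16 SA[16]=9  'dabaabdcddcc'
  #17 SA[17]=2  'dacbaccdabaabdcddcc'
  #18 SA[18]=18  'dcc'
  #19 SA[19]=15  'dcddcc'
  #20 SA[20]=17  'ddcc'

SA = [12, 10, 0, 13, 3, 6, 11, 5, 1, 14, 20, 4, 19, 7, 8, 16, 9, 2, 18, 15, 17]
[i] adj suffixes → lcp
  [1] 12/10 → 1 ('a')
  [2] 10/0 → 2 ('ab')
  [3] 0/13 → 3 ('abd')
  [4] 13/3 → 1 ('a')
  [5] 3/6 → 2 ('ac')
  [6] 6/11 → 0 ('')
  [7] 11/5 → 2 ('ba')
  [8] 5/1 → 1 ('b')
  [9] 1/14 → 2 ('bd')
  [10] 14/20 → 0 ('')
  [11] 20/4 → 1 ('c')
  [12] 4/19 → 1 ('c')
  [13] 19/7 → 2 ('cc')
  [14] 7/8 → 1 ('c')
  [15] 8/16 → 2 ('cd')
  [16] 16/9 → 0 ('')
  [17] 9/2 → 2 ('da')
  [18] 2/18 → 1 ('d')
  [19] 18/15 → 2 ('dc')
  [20] 15/17 → 1 ('d')

[0, 1, 2, 3, 1, 2, 0, 2, 1, 2, 0, 1, 1, 2, 1, 2, 0, 2, 1, 2, 1]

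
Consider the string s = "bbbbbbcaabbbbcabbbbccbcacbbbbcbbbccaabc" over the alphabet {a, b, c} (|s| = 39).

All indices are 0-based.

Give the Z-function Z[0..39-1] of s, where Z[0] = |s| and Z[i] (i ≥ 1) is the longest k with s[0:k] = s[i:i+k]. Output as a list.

Z[0]=39
i=1: outside box; Z[1]=5 extend→box=[1,6)
i=2: min(r-i=4, Z[1]=5)=4; Z[2]=4
i=3: min(r-i=3, Z[2]=4)=3; Z[3]=3
i=4: min(r-i=2, Z[3]=3)=2; Z[4]=2
i=5: min(r-i=1, Z[4]=2)=1; Z[5]=1
i=6: outside box; Z[6]=0
i=7: outside box; Z[7]=0
i=8: outside box; Z[8]=0
i=9: outside box; Z[9]=4 extend→box=[9,13)
i=10: min(r-i=3, Z[1]=5)=3; Z[10]=3
i=11: min(r-i=2, Z[2]=4)=2; Z[11]=2
i=12: min(r-i=1, Z[3]=3)=1; Z[12]=1
i=13: outside box; Z[13]=0
i=14: outside box; Z[14]=0
i=15: outside box; Z[15]=4 extend→box=[15,19)
i=16: min(r-i=3, Z[1]=5)=3; Z[16]=3
i=17: min(r-i=2, Z[2]=4)=2; Z[17]=2
i=18: min(r-i=1, Z[3]=3)=1; Z[18]=1
i=19: outside box; Z[19]=0
i=20: outside box; Z[20]=0
i=21: outside box; Z[21]=1 extend→box=[21,22)
i=22: outside box; Z[22]=0
i=23: outside box; Z[23]=0
i=24: outside box; Z[24]=0
i=25: outside box; Z[25]=4 extend→box=[25,29)
i=26: min(r-i=3, Z[1]=5)=3; Z[26]=3
i=27: min(r-i=2, Z[2]=4)=2; Z[27]=2
i=28: min(r-i=1, Z[3]=3)=1; Z[28]=1
i=29: outside box; Z[29]=0
i=30: outside box; Z[30]=3 extend→box=[30,33)
i=31: min(r-i=2, Z[1]=5)=2; Z[31]=2
i=32: min(r-i=1, Z[2]=4)=1; Z[32]=1
i=33: outside box; Z[33]=0
i=34: outside box; Z[34]=0
i=35: outside box; Z[35]=0
i=36: outside box; Z[36]=0
i=37: outside box; Z[37]=1 extend→box=[37,38)
i=38: outside box; Z[38]=0

[39, 5, 4, 3, 2, 1, 0, 0, 0, 4, 3, 2, 1, 0, 0, 4, 3, 2, 1, 0, 0, 1, 0, 0, 0, 4, 3, 2, 1, 0, 3, 2, 1, 0, 0, 0, 0, 1, 0]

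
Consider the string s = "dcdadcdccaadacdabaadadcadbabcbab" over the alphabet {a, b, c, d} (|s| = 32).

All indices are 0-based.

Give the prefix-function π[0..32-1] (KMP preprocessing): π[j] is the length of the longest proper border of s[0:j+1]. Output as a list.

[0, 0, 1, 0, 1, 2, 3, 2, 0, 0, 0, 1, 0, 0, 1, 0, 0, 0, 0, 1, 0, 1, 2, 0, 1, 0, 0, 0, 0, 0, 0, 0]

π[0] = 0
j=1 s[j]='c': π[1]=0 (border '')
j=2 s[j]='d': π[2]=1 (border 'd')
j=3 s[j]='a': k: 1→0; π[3]=0 (border '')
j=4 s[j]='d': π[4]=1 (border 'd')
j=5 s[j]='c': π[5]=2 (border 'dc')
j=6 s[j]='d': π[6]=3 (border 'dcd')
j=7 s[j]='c': k: 3→1; π[7]=2 (border 'dc')
j=8 s[j]='c': k: 2→0; π[8]=0 (border '')
j=9 s[j]='a': π[9]=0 (border '')
j=10 s[j]='a': π[10]=0 (border '')
j=11 s[j]='d': π[11]=1 (border 'd')
j=12 s[j]='a': k: 1→0; π[12]=0 (border '')
j=13 s[j]='c': π[13]=0 (border '')
j=14 s[j]='d': π[14]=1 (border 'd')
j=15 s[j]='a': k: 1→0; π[15]=0 (border '')
j=16 s[j]='b': π[16]=0 (border '')
j=17 s[j]='a': π[17]=0 (border '')
j=18 s[j]='a': π[18]=0 (border '')
j=19 s[j]='d': π[19]=1 (border 'd')
j=20 s[j]='a': k: 1→0; π[20]=0 (border '')
j=21 s[j]='d': π[21]=1 (border 'd')
j=22 s[j]='c': π[22]=2 (border 'dc')
j=23 s[j]='a': k: 2→0; π[23]=0 (border '')
j=24 s[j]='d': π[24]=1 (border 'd')
j=25 s[j]='b': k: 1→0; π[25]=0 (border '')
j=26 s[j]='a': π[26]=0 (border '')
j=27 s[j]='b': π[27]=0 (border '')
j=28 s[j]='c': π[28]=0 (border '')
j=29 s[j]='b': π[29]=0 (border '')
j=30 s[j]='a': π[30]=0 (border '')
j=31 s[j]='b': π[31]=0 (border '')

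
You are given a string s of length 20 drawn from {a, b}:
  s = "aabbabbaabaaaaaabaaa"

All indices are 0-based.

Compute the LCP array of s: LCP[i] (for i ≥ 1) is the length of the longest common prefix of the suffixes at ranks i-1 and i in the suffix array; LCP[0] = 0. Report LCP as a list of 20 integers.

[0, 1, 2, 3, 5, 4, 3, 2, 6, 3, 1, 5, 2, 4, 0, 4, 3, 2, 1, 3]

sorted suffixes:
  #0 SA[0]=19  'a'
  #1 SA[1]=18  'aa'
  #2 SA[2]=17  'aaa'
  #3 SA[3]=10  'aaaaaabaaa'
  #4 SA[4]=11  'aaaaabaaa'
  #5 SA[5]=12  'aaaabaaa'
  #6 SA[6]=13  'aaabaaa'
  #7 SA[7]=14  'aabaaa'
  #8 SA[8]=7  'aabaaaaaabaaa'
  #9 SA[9]=0  'aabbabbaabaaaaaabaaa'
  #10 SA[10]=15  'abaaa'
  #11 SA[11]=8  'abaaaaaabaaa'
  #12 SA[12]=4  'abbaabaaaaaabaaa'
  #13 SA[13]=1  'abbabbaabaaaaaabaaa'
  #14 SA[14]=16  'baaa'
  #15 SA[15]=9  'baaaaaabaaa'
  #16 SA[16]=6  'baabaaaaaabaaa'
  #17 SA[17]=3  'babbaabaaaaaabaaa'
  #18 SA[18]=5  'bbaabaaaaaabaaa'
  #19 SA[19]=2  'bbabbaabaaaaaabaaa'

SA = [19, 18, 17, 10, 11, 12, 13, 14, 7, 0, 15, 8, 4, 1, 16, 9, 6, 3, 5, 2]
rank  pair      lcp
   1  s[19:],s[18:]  1  'a'
   2  s[18:],s[17:]  2  'aa'
   3  s[17:],s[10:]  3  'aaa'
   4  s[10:],s[11:]  5  'aaaaa'
   5  s[11:],s[12:]  4  'aaaa'
   6  s[12:],s[13:]  3  'aaa'
   7  s[13:],s[14:]  2  'aa'
   8  s[14:],s[7:]  6  'aabaaa'
   9  s[7:],s[0:]  3  'aab'
  10  s[0:],s[15:]  1  'a'
  11  s[15:],s[8:]  5  'abaaa'
  12  s[8:],s[4:]  2  'ab'
  13  s[4:],s[1:]  4  'abba'
  14  s[1:],s[16:]  0  ''
  15  s[16:],s[9:]  4  'baaa'
  16  s[9:],s[6:]  3  'baa'
  17  s[6:],s[3:]  2  'ba'
  18  s[3:],s[5:]  1  'b'
  19  s[5:],s[2:]  3  'bba'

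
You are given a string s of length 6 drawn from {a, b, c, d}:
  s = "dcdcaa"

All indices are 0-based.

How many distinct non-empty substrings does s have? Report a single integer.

rank→(start, suffix):
  0 → (5, 'a')
  1 → (4, 'aa')
  2 → (3, 'caa')
  3 → (1, 'cdcaa')
  4 → (2, 'dcaa')
  5 → (0, 'dcdcaa')

SA = [5, 4, 3, 1, 2, 0]
rank  pair      lcp
   1  s[5:],s[4:]  1  'a'
   2  s[4:],s[3:]  0  ''
   3  s[3:],s[1:]  1  'c'
   4  s[1:],s[2:]  0  ''
   5  s[2:],s[0:]  2  'dc'

n(n+1)/2 = 6·7/2 = 21
Σ LCP = 0 + 1 + 0 + 1 + 0 + 2 = 4
distinct = 21 − 4 = 17

17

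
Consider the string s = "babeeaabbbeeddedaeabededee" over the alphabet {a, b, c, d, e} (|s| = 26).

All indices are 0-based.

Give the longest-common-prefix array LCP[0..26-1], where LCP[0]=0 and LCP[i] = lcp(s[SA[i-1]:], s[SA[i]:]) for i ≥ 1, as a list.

[0, 1, 2, 3, 1, 0, 1, 2, 1, 2, 3, 0, 1, 1, 3, 2, 0, 1, 2, 1, 2, 2, 3, 1, 2, 2]

rank | idx | suffix
   0 |   5 | aabbbeeddedaeabededee
   1 |   6 | abbbeeddedaeabededee
   2 |  18 | abededee
   3 |   1 | abeeaabbbeeddedaeabededee
   4 |  16 | aeabededee
   5 |   0 | babeeaabbbeeddedaeabededee
   6 |   7 | bbbeeddedaeabededee
   7 |   8 | bbeeddedaeabededee
   8 |  19 | bededee
   9 |   2 | beeaabbbeeddedaeabededee
  10 |   9 | beeddedaeabededee
  11 |  15 | daeabededee
  12 |  12 | ddedaeabededee
  13 |  13 | dedaeabededee
  14 |  21 | dedee
  15 |  23 | dee
  16 |  25 | e
  17 |   4 | eaabbbeeddedaeabededee
  18 |  17 | eabededee
  19 |  14 | edaeabededee
  20 |  11 | eddedaeabededee
  21 |  20 | ededee
  22 |  22 | edee
  23 |  24 | ee
  24 |   3 | eeaabbbeeddedaeabededee
  25 |  10 | eeddedaeabededee

SA = [5, 6, 18, 1, 16, 0, 7, 8, 19, 2, 9, 15, 12, 13, 21, 23, 25, 4, 17, 14, 11, 20, 22, 24, 3, 10]
rank  pair      lcp
   1  s[5:],s[6:]  1  'a'
   2  s[6:],s[18:]  2  'ab'
   3  s[18:],s[1:]  3  'abe'
   4  s[1:],s[16:]  1  'a'
   5  s[16:],s[0:]  0  ''
   6  s[0:],s[7:]  1  'b'
   7  s[7:],s[8:]  2  'bb'
   8  s[8:],s[19:]  1  'b'
   9  s[19:],s[2:]  2  'be'
  10  s[2:],s[9:]  3  'bee'
  11  s[9:],s[15:]  0  ''
  12  s[15:],s[12:]  1  'd'
  13  s[12:],s[13:]  1  'd'
  14  s[13:],s[21:]  3  'ded'
  15  s[21:],s[23:]  2  'de'
  16  s[23:],s[25:]  0  ''
  17  s[25:],s[4:]  1  'e'
  18  s[4:],s[17:]  2  'ea'
  19  s[17:],s[14:]  1  'e'
  20  s[14:],s[11:]  2  'ed'
  21  s[11:],s[20:]  2  'ed'
  22  s[20:],s[22:]  3  'ede'
  23  s[22:],s[24:]  1  'e'
  24  s[24:],s[3:]  2  'ee'
  25  s[3:],s[10:]  2  'ee'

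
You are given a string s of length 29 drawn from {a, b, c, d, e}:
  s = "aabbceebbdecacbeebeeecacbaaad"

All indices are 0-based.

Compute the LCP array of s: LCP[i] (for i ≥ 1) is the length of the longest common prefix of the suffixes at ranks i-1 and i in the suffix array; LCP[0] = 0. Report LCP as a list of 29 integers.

[0, 2, 2, 1, 1, 3, 1, 0, 1, 2, 1, 1, 1, 3, 0, 4, 1, 2, 1, 0, 1, 0, 2, 1, 5, 1, 3, 2, 2]

rank→(start, suffix):
  0 → (25, 'aaad')
  1 → (0, 'aabbceebbdecacbeebeeecacbaaad')
  2 → (26, 'aad')
  3 → (1, 'abbceebbdecacbeebeeecacbaaad')
  4 → (22, 'acbaaad')
  5 → (12, 'acbeebeeecacbaaad')
  6 → (27, 'ad')
  7 → (24, 'baaad')
  8 → (2, 'bbceebbdecacbeebeeecacbaaad')
  9 → (7, 'bbdecacbeebeeecacbaaad')
  10 → (3, 'bceebbdecacbeebeeecacbaaad')
  11 → (8, 'bdecacbeebeeecacbaaad')
  12 → (14, 'beebeeecacbaaad')
  13 → (17, 'beeecacbaaad')
  14 → (21, 'cacbaaad')
  15 → (11, 'cacbeebeeecacbaaad')
  16 → (23, 'cbaaad')
  17 → (13, 'cbeebeeecacbaaad')
  18 → (4, 'ceebbdecacbeebeeecacbaaad')
  19 → (28, 'd')
  20 → (9, 'decacbeebeeecacbaaad')
  21 → (6, 'ebbdecacbeebeeecacbaaad')
  22 → (16, 'ebeeecacbaaad')
  23 → (20, 'ecacbaaad')
  24 → (10, 'ecacbeebeeecacbaaad')
  25 → (5, 'eebbdecacbeebeeecacbaaad')
  26 → (15, 'eebeeecacbaaad')
  27 → (19, 'eecacbaaad')
  28 → (18, 'eeecacbaaad')

SA = [25, 0, 26, 1, 22, 12, 27, 24, 2, 7, 3, 8, 14, 17, 21, 11, 23, 13, 4, 28, 9, 6, 16, 20, 10, 5, 15, 19, 18]
[i] adj suffixes → lcp
  [1] 25/0 → 2 ('aa')
  [2] 0/26 → 2 ('aa')
  [3] 26/1 → 1 ('a')
  [4] 1/22 → 1 ('a')
  [5] 22/12 → 3 ('acb')
  [6] 12/27 → 1 ('a')
  [7] 27/24 → 0 ('')
  [8] 24/2 → 1 ('b')
  [9] 2/7 → 2 ('bb')
  [10] 7/3 → 1 ('b')
  [11] 3/8 → 1 ('b')
  [12] 8/14 → 1 ('b')
  [13] 14/17 → 3 ('bee')
  [14] 17/21 → 0 ('')
  [15] 21/11 → 4 ('cacb')
  [16] 11/23 → 1 ('c')
  [17] 23/13 → 2 ('cb')
  [18] 13/4 → 1 ('c')
  [19] 4/28 → 0 ('')
  [20] 28/9 → 1 ('d')
  [21] 9/6 → 0 ('')
  [22] 6/16 → 2 ('eb')
  [23] 16/20 → 1 ('e')
  [24] 20/10 → 5 ('ecacb')
  [25] 10/5 → 1 ('e')
  [26] 5/15 → 3 ('eeb')
  [27] 15/19 → 2 ('ee')
  [28] 19/18 → 2 ('ee')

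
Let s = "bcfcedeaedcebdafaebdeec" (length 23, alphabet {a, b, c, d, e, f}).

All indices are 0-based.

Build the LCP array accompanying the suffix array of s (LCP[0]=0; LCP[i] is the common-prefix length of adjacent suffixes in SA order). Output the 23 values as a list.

rank | idx | suffix
   0 |  16 | aebdeec
   1 |   7 | aedcebdafaebdeec
   2 |  14 | afaebdeec
   3 |   0 | bcfcedeaedcebdafaebdeec
   4 |  12 | bdafaebdeec
   5 |  18 | bdeec
   6 |  22 | c
   7 |  10 | cebdafaebdeec
   8 |   3 | cedeaedcebdafaebdeec
   9 |   1 | cfcedeaedcebdafaebdeec
  10 |  13 | dafaebdeec
  11 |   9 | dcebdafaebdeec
  12 |   5 | deaedcebdafaebdeec
  13 |  19 | deec
  14 |   6 | eaedcebdafaebdeec
  15 |  11 | ebdafaebdeec
  16 |  17 | ebdeec
  17 |  21 | ec
  18 |   8 | edcebdafaebdeec
  19 |   4 | edeaedcebdafaebdeec
  20 |  20 | eec
  21 |  15 | faebdeec
  22 |   2 | fcedeaedcebdafaebdeec

SA = [16, 7, 14, 0, 12, 18, 22, 10, 3, 1, 13, 9, 5, 19, 6, 11, 17, 21, 8, 4, 20, 15, 2]
rank  pair      lcp
   1  s[16:],s[7:]  2  'ae'
   2  s[7:],s[14:]  1  'a'
   3  s[14:],s[0:]  0  ''
   4  s[0:],s[12:]  1  'b'
   5  s[12:],s[18:]  2  'bd'
   6  s[18:],s[22:]  0  ''
   7  s[22:],s[10:]  1  'c'
   8  s[10:],s[3:]  2  'ce'
   9  s[3:],s[1:]  1  'c'
  10  s[1:],s[13:]  0  ''
  11  s[13:],s[9:]  1  'd'
  12  s[9:],s[5:]  1  'd'
  13  s[5:],s[19:]  2  'de'
  14  s[19:],s[6:]  0  ''
  15  s[6:],s[11:]  1  'e'
  16  s[11:],s[17:]  3  'ebd'
  17  s[17:],s[21:]  1  'e'
  18  s[21:],s[8:]  1  'e'
  19  s[8:],s[4:]  2  'ed'
  20  s[4:],s[20:]  1  'e'
  21  s[20:],s[15:]  0  ''
  22  s[15:],s[2:]  1  'f'

[0, 2, 1, 0, 1, 2, 0, 1, 2, 1, 0, 1, 1, 2, 0, 1, 3, 1, 1, 2, 1, 0, 1]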